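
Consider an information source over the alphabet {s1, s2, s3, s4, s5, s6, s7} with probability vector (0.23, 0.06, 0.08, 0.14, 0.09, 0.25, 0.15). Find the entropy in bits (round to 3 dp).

H = −Σ pᵢ log₂ pᵢ.
−0.23·log₂(0.23) = 0.4877
−0.06·log₂(0.06) = 0.2435
−0.08·log₂(0.08) = 0.2915
−0.14·log₂(0.14) = 0.3971
−0.09·log₂(0.09) = 0.3127
−0.25·log₂(0.25) = 0.5000
−0.15·log₂(0.15) = 0.4105
Sum ≈ 2.6430 → 2.643 bits.

2.643 bits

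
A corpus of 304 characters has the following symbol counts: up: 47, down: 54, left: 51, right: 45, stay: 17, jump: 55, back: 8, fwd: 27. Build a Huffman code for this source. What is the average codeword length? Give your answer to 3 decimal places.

Probabilities are the counts divided by 304.
Repeatedly combine the two least-probable nodes; the expected code length is the sum of the merged weights.
merge 1/38 + 17/304 → 25/304
merge 25/304 + 27/304 → 13/76
merge 45/304 + 47/304 → 23/76
merge 51/304 + 13/76 → 103/304
merge 27/152 + 55/304 → 109/304
merge 23/76 + 103/304 → 195/304
merge 109/304 + 195/304 → 1
L = 25/304 + 13/76 + 23/76 + 103/304 + 109/304 + 195/304 + 1 = 55/19 ≈ 2.895 bits/symbol.

2.895 bits/symbol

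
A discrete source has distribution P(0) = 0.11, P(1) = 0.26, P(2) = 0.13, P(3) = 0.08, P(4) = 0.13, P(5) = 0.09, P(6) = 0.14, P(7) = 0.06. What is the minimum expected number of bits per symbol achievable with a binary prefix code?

2.88 bits/symbol

Repeatedly combine the two least-probable nodes; the expected code length is the sum of the merged weights.
merge 3/50 + 2/25 → 7/50
merge 9/100 + 11/100 → 1/5
merge 13/100 + 13/100 → 13/50
merge 7/50 + 7/50 → 7/25
merge 1/5 + 13/50 → 23/50
merge 13/50 + 7/25 → 27/50
merge 23/50 + 27/50 → 1
L = 7/50 + 1/5 + 13/50 + 7/25 + 23/50 + 27/50 + 1 = 72/25 = 2.88 bits/symbol.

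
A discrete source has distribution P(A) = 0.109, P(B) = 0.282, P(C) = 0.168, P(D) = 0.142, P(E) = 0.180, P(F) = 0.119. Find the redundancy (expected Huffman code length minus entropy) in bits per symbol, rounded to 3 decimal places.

0.031 bits

Entropy H = −Σ p log₂ p ≈ 2.5065 bits.
Huffman merges: 109/1000+119/1000→57/250; 71/500+21/125→31/100; 9/50+57/250→51/125; 141/500+31/100→74/125; 51/125+74/125→1. L = 1269/500 ≈ 2.5380.
L − H = 2.5380 − 2.5065 = 0.031 bits.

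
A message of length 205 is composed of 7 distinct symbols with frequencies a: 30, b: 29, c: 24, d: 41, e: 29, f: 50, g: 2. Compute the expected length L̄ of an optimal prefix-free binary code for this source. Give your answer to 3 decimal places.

2.683 bits/symbol

Probabilities are the counts divided by 205.
Repeatedly combine the two least-probable nodes; the expected code length is the sum of the merged weights.
merge 2/205 + 24/205 → 26/205
merge 26/205 + 29/205 → 11/41
merge 29/205 + 6/41 → 59/205
merge 1/5 + 10/41 → 91/205
merge 11/41 + 59/205 → 114/205
merge 91/205 + 114/205 → 1
L = 26/205 + 11/41 + 59/205 + 91/205 + 114/205 + 1 = 110/41 ≈ 2.683 bits/symbol.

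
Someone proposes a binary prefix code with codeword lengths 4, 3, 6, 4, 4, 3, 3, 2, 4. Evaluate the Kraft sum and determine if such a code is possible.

0.890625; yes

With common denominator 2^6 = 64: Σ 2^(−ℓᵢ) = 4/64 + 8/64 + 1/64 + 4/64 + 4/64 + 8/64 + 8/64 + 16/64 + 4/64 = 57/64 = 0.890625.
Kraft's inequality requires Σ ≤ 1; here Σ = 0.890625 ≤ 1, so such a prefix code exists.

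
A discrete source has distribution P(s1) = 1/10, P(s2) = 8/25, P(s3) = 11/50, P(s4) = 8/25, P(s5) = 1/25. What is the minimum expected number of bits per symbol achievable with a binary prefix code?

Repeatedly combine the two least-probable nodes; the expected code length is the sum of the merged weights.
merge 1/25 + 1/10 → 7/50
merge 7/50 + 11/50 → 9/25
merge 8/25 + 8/25 → 16/25
merge 9/25 + 16/25 → 1
L = 7/50 + 9/25 + 16/25 + 1 = 107/50 = 2.14 bits/symbol.

2.14 bits/symbol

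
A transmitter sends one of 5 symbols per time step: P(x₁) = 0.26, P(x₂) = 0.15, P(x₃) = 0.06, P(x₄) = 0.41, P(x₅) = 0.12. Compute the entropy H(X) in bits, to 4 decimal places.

H = −Σ pᵢ log₂ pᵢ.
−0.26·log₂(0.26) = 0.5053
−0.15·log₂(0.15) = 0.4105
−0.06·log₂(0.06) = 0.2435
−0.41·log₂(0.41) = 0.5274
−0.12·log₂(0.12) = 0.3671
Sum ≈ 2.0538 → 2.0538 bits.

2.0538 bits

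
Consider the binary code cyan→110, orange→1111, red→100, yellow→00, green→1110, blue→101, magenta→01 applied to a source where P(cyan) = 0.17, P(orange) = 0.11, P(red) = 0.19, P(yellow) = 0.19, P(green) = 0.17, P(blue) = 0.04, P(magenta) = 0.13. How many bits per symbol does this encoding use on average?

L̄ = Σ pᵢ·ℓᵢ = 0.17·3 + 0.11·4 + 0.19·3 + 0.19·2 + 0.17·4 + 0.04·3 + 0.13·2 = 2.96 bits/symbol.

2.96 bits/symbol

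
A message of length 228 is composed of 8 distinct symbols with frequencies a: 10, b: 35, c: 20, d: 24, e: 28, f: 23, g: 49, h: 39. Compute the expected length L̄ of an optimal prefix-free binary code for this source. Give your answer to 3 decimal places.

Probabilities are the counts divided by 228.
Repeatedly combine the two least-probable nodes; the expected code length is the sum of the merged weights.
merge 5/114 + 5/57 → 5/38
merge 23/228 + 2/19 → 47/228
merge 7/57 + 5/38 → 29/114
merge 35/228 + 13/76 → 37/114
merge 47/228 + 49/228 → 8/19
merge 29/114 + 37/114 → 11/19
merge 8/19 + 11/19 → 1
L = 5/38 + 47/228 + 29/114 + 37/114 + 8/19 + 11/19 + 1 = 35/12 ≈ 2.917 bits/symbol.

2.917 bits/symbol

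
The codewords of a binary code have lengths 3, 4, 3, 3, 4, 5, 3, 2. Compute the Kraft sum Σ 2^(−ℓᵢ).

With common denominator 2^5 = 32: Σ 2^(−ℓᵢ) = 4/32 + 2/32 + 4/32 + 4/32 + 2/32 + 1/32 + 4/32 + 8/32 = 29/32 = 0.90625.

0.90625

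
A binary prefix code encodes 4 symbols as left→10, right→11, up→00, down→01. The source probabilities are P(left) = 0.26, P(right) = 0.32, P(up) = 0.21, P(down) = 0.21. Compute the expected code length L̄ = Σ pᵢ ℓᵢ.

L̄ = Σ pᵢ·ℓᵢ = 0.26·2 + 0.32·2 + 0.21·2 + 0.21·2 = 2 bits/symbol.

2 bits/symbol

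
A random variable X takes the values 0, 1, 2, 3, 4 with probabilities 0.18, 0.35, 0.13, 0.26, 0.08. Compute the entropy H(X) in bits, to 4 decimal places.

H = −Σ pᵢ log₂ pᵢ.
−0.18·log₂(0.18) = 0.4453
−0.35·log₂(0.35) = 0.5301
−0.13·log₂(0.13) = 0.3826
−0.26·log₂(0.26) = 0.5053
−0.08·log₂(0.08) = 0.2915
Sum ≈ 2.1548 → 2.1548 bits.

2.1548 bits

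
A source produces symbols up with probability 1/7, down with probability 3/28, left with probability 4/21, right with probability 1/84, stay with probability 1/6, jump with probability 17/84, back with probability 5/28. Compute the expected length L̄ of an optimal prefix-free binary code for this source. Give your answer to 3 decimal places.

Repeatedly combine the two least-probable nodes; the expected code length is the sum of the merged weights.
merge 1/84 + 3/28 → 5/42
merge 5/42 + 1/7 → 11/42
merge 1/6 + 5/28 → 29/84
merge 4/21 + 17/84 → 11/28
merge 11/42 + 29/84 → 17/28
merge 11/28 + 17/28 → 1
L = 5/42 + 11/42 + 29/84 + 11/28 + 17/28 + 1 = 229/84 ≈ 2.726 bits/symbol.

2.726 bits/symbol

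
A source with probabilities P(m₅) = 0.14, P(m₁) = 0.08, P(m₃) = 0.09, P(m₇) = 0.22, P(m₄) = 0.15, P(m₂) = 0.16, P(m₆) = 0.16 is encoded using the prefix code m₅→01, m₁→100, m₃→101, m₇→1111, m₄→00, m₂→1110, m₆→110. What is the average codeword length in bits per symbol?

3.09 bits/symbol

L̄ = Σ pᵢ·ℓᵢ = 0.14·2 + 0.08·3 + 0.09·3 + 0.22·4 + 0.15·2 + 0.16·4 + 0.16·3 = 3.09 bits/symbol.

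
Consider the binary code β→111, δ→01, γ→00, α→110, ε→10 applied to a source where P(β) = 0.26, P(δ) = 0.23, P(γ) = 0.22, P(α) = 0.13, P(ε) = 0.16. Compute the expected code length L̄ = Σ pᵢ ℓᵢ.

2.39 bits/symbol

L̄ = Σ pᵢ·ℓᵢ = 0.26·3 + 0.23·2 + 0.22·2 + 0.13·3 + 0.16·2 = 2.39 bits/symbol.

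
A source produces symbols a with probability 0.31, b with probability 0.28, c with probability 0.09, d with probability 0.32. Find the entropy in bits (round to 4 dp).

H = −Σ pᵢ log₂ pᵢ.
−0.31·log₂(0.31) = 0.5238
−0.28·log₂(0.28) = 0.5142
−0.09·log₂(0.09) = 0.3127
−0.32·log₂(0.32) = 0.5260
Sum ≈ 1.8767 → 1.8767 bits.

1.8767 bits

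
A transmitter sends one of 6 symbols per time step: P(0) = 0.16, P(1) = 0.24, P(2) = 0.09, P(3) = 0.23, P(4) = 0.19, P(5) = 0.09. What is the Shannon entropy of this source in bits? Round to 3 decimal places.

H = −Σ pᵢ log₂ pᵢ.
−0.16·log₂(0.16) = 0.4230
−0.24·log₂(0.24) = 0.4941
−0.09·log₂(0.09) = 0.3127
−0.23·log₂(0.23) = 0.4877
−0.19·log₂(0.19) = 0.4552
−0.09·log₂(0.09) = 0.3127
Sum ≈ 2.4854 → 2.485 bits.

2.485 bits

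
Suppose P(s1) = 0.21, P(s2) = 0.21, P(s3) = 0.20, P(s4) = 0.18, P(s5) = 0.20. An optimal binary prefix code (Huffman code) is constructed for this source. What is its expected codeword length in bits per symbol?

Repeatedly combine the two least-probable nodes; the expected code length is the sum of the merged weights.
merge 9/50 + 1/5 → 19/50
merge 1/5 + 21/100 → 41/100
merge 21/100 + 19/50 → 59/100
merge 41/100 + 59/100 → 1
L = 19/50 + 41/100 + 59/100 + 1 = 119/50 = 2.38 bits/symbol.

2.38 bits/symbol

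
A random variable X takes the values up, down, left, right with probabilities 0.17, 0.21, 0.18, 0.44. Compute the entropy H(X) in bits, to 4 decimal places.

1.8739 bits

H = −Σ pᵢ log₂ pᵢ.
−0.17·log₂(0.17) = 0.4346
−0.21·log₂(0.21) = 0.4728
−0.18·log₂(0.18) = 0.4453
−0.44·log₂(0.44) = 0.5211
Sum ≈ 1.8739 → 1.8739 bits.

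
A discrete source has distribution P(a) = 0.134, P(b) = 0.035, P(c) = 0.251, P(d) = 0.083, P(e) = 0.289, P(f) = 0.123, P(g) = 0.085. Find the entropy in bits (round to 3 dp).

H = −Σ pᵢ log₂ pᵢ.
−0.134·log₂(0.134) = 0.3886
−0.035·log₂(0.035) = 0.1693
−0.251·log₂(0.251) = 0.5006
−0.083·log₂(0.083) = 0.2980
−0.289·log₂(0.289) = 0.5176
−0.123·log₂(0.123) = 0.3719
−0.085·log₂(0.085) = 0.3023
Sum ≈ 2.5481 → 2.548 bits.

2.548 bits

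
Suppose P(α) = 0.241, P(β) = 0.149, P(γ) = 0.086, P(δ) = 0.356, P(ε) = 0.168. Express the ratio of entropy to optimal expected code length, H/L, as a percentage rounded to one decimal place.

97.1%

Entropy H = −Σ p log₂ p ≈ 2.1712 bits.
Huffman merges: 43/500+149/1000→47/200; 21/125+47/200→403/1000; 241/1000+89/250→597/1000; 403/1000+597/1000→1. L = 447/200 ≈ 2.2350.
Efficiency = H/L = 2.1712/2.2350 = 97.1%.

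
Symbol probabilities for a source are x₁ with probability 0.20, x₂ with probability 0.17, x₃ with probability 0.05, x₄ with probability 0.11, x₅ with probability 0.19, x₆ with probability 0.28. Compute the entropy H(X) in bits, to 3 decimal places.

H = −Σ pᵢ log₂ pᵢ.
−0.20·log₂(0.20) = 0.4644
−0.17·log₂(0.17) = 0.4346
−0.05·log₂(0.05) = 0.2161
−0.11·log₂(0.11) = 0.3503
−0.19·log₂(0.19) = 0.4552
−0.28·log₂(0.28) = 0.5142
Sum ≈ 2.4348 → 2.435 bits.

2.435 bits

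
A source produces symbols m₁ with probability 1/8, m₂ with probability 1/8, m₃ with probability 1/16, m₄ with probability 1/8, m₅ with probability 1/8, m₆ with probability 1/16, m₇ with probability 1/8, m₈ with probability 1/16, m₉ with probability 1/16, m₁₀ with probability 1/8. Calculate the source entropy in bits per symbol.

3.25 bits

Each probability is a power of 1/2, so log₂(1/p) is an integer.
H = Σ p·log₂(1/p) = 1/8·3 + 1/8·3 + 1/16·4 + 1/8·3 + 1/8·3 + 1/16·4 + 1/8·3 + 1/16·4 + 1/16·4 + 1/8·3 = 3.25 bits.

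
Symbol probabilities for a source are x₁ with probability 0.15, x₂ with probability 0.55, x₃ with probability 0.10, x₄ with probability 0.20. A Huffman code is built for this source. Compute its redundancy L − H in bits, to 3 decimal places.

0.019 bits

Entropy H = −Σ p log₂ p ≈ 1.6815 bits.
Huffman merges: 1/10+3/20→1/4; 1/5+1/4→9/20; 9/20+11/20→1. L = 17/10 ≈ 1.7000.
L − H = 1.7000 − 1.6815 = 0.019 bits.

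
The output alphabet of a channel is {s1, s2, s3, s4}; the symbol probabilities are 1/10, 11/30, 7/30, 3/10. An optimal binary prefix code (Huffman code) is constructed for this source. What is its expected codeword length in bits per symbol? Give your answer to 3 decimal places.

1.967 bits/symbol

Repeatedly combine the two least-probable nodes; the expected code length is the sum of the merged weights.
merge 1/10 + 7/30 → 1/3
merge 3/10 + 1/3 → 19/30
merge 11/30 + 19/30 → 1
L = 1/3 + 19/30 + 1 = 59/30 ≈ 1.967 bits/symbol.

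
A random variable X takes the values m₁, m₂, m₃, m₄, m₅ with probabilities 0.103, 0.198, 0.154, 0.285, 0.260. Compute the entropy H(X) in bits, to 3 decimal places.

H = −Σ pᵢ log₂ pᵢ.
−0.103·log₂(0.103) = 0.3378
−0.198·log₂(0.198) = 0.4626
−0.154·log₂(0.154) = 0.4156
−0.285·log₂(0.285) = 0.5161
−0.260·log₂(0.260) = 0.5053
Sum ≈ 2.2374 → 2.237 bits.

2.237 bits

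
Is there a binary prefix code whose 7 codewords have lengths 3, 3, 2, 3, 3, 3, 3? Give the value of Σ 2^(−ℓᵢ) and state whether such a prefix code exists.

With common denominator 2^3 = 8: Σ 2^(−ℓᵢ) = 1/8 + 1/8 + 2/8 + 1/8 + 1/8 + 1/8 + 1/8 = 8/8 = 1.
Kraft's inequality requires Σ ≤ 1; here Σ = 1 ≤ 1, so such a prefix code exists.

1; yes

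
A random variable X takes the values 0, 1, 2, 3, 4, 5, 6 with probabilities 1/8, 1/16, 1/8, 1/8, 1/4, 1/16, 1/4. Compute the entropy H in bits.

Each probability is a power of 1/2, so log₂(1/p) is an integer.
H = Σ p·log₂(1/p) = 1/8·3 + 1/16·4 + 1/8·3 + 1/8·3 + 1/4·2 + 1/16·4 + 1/4·2 = 2.625 bits.

2.625 bits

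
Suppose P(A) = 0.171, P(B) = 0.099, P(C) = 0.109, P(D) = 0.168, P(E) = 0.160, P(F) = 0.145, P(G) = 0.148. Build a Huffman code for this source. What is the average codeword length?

2.829 bits/symbol

Repeatedly combine the two least-probable nodes; the expected code length is the sum of the merged weights.
merge 99/1000 + 109/1000 → 26/125
merge 29/200 + 37/250 → 293/1000
merge 4/25 + 21/125 → 41/125
merge 171/1000 + 26/125 → 379/1000
merge 293/1000 + 41/125 → 621/1000
merge 379/1000 + 621/1000 → 1
L = 26/125 + 293/1000 + 41/125 + 379/1000 + 621/1000 + 1 = 2829/1000 = 2.829 bits/symbol.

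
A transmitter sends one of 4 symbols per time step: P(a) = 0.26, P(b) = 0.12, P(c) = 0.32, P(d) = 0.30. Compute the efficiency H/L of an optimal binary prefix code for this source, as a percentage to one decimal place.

Entropy H = −Σ p log₂ p ≈ 1.9195 bits.
Huffman merges: 3/25+13/50→19/50; 3/10+8/25→31/50; 19/50+31/50→1. L = 2 ≈ 2.0000.
Efficiency = H/L = 1.9195/2.0000 = 96.0%.

96.0%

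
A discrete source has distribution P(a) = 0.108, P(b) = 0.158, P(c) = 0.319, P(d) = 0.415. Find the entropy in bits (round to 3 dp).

1.820 bits

H = −Σ pᵢ log₂ pᵢ.
−0.108·log₂(0.108) = 0.3468
−0.158·log₂(0.158) = 0.4206
−0.319·log₂(0.319) = 0.5258
−0.415·log₂(0.415) = 0.5266
Sum ≈ 1.8198 → 1.820 bits.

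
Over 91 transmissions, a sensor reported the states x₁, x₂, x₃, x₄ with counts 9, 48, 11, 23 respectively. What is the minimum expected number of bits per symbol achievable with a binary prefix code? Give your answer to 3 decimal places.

Probabilities are the counts divided by 91.
Repeatedly combine the two least-probable nodes; the expected code length is the sum of the merged weights.
merge 9/91 + 11/91 → 20/91
merge 20/91 + 23/91 → 43/91
merge 43/91 + 48/91 → 1
L = 20/91 + 43/91 + 1 = 22/13 ≈ 1.692 bits/symbol.

1.692 bits/symbol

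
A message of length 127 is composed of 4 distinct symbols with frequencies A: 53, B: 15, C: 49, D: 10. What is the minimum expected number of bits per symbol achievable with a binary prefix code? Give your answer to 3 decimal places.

1.780 bits/symbol

Probabilities are the counts divided by 127.
Repeatedly combine the two least-probable nodes; the expected code length is the sum of the merged weights.
merge 10/127 + 15/127 → 25/127
merge 25/127 + 49/127 → 74/127
merge 53/127 + 74/127 → 1
L = 25/127 + 74/127 + 1 = 226/127 ≈ 1.780 bits/symbol.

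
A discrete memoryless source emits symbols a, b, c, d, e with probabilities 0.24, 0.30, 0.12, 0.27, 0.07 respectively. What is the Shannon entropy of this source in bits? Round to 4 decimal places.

2.1609 bits

H = −Σ pᵢ log₂ pᵢ.
−0.24·log₂(0.24) = 0.4941
−0.30·log₂(0.30) = 0.5211
−0.12·log₂(0.12) = 0.3671
−0.27·log₂(0.27) = 0.5100
−0.07·log₂(0.07) = 0.2686
Sum ≈ 2.1609 → 2.1609 bits.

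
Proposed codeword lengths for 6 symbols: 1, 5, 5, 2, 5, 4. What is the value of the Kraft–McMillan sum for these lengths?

With common denominator 2^5 = 32: Σ 2^(−ℓᵢ) = 16/32 + 1/32 + 1/32 + 8/32 + 1/32 + 2/32 = 29/32 = 0.90625.

0.90625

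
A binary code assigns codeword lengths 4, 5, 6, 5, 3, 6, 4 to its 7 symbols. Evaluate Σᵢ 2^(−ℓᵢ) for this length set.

0.34375

With common denominator 2^6 = 64: Σ 2^(−ℓᵢ) = 4/64 + 2/64 + 1/64 + 2/64 + 8/64 + 1/64 + 4/64 = 22/64 = 0.34375.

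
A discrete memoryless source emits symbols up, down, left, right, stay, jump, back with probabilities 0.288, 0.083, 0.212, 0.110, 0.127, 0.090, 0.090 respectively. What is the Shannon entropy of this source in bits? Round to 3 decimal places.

H = −Σ pᵢ log₂ pᵢ.
−0.288·log₂(0.288) = 0.5172
−0.083·log₂(0.083) = 0.2980
−0.212·log₂(0.212) = 0.4744
−0.110·log₂(0.110) = 0.3503
−0.127·log₂(0.127) = 0.3781
−0.090·log₂(0.090) = 0.3127
−0.090·log₂(0.090) = 0.3127
Sum ≈ 2.6434 → 2.643 bits.

2.643 bits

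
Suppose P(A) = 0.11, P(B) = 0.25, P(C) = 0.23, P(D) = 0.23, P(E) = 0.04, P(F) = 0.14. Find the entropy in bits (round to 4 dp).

H = −Σ pᵢ log₂ pᵢ.
−0.11·log₂(0.11) = 0.3503
−0.25·log₂(0.25) = 0.5000
−0.23·log₂(0.23) = 0.4877
−0.23·log₂(0.23) = 0.4877
−0.04·log₂(0.04) = 0.1858
−0.14·log₂(0.14) = 0.3971
Sum ≈ 2.4085 → 2.4085 bits.

2.4085 bits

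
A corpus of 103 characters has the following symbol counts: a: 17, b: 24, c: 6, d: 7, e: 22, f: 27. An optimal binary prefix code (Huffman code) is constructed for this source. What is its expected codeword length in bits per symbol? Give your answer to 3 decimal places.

Probabilities are the counts divided by 103.
Repeatedly combine the two least-probable nodes; the expected code length is the sum of the merged weights.
merge 6/103 + 7/103 → 13/103
merge 13/103 + 17/103 → 30/103
merge 22/103 + 24/103 → 46/103
merge 27/103 + 30/103 → 57/103
merge 46/103 + 57/103 → 1
L = 13/103 + 30/103 + 46/103 + 57/103 + 1 = 249/103 ≈ 2.417 bits/symbol.

2.417 bits/symbol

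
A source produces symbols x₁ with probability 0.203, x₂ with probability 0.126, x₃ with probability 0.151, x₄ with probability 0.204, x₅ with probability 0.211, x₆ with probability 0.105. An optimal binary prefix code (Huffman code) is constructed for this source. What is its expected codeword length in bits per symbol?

Repeatedly combine the two least-probable nodes; the expected code length is the sum of the merged weights.
merge 21/200 + 63/500 → 231/1000
merge 151/1000 + 203/1000 → 177/500
merge 51/250 + 211/1000 → 83/200
merge 231/1000 + 177/500 → 117/200
merge 83/200 + 117/200 → 1
L = 231/1000 + 177/500 + 83/200 + 117/200 + 1 = 517/200 = 2.585 bits/symbol.

2.585 bits/symbol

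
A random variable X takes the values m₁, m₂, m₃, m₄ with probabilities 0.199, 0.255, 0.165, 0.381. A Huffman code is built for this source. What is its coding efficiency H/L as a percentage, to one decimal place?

Entropy H = −Σ p log₂ p ≈ 1.9255 bits.
Huffman merges: 33/200+199/1000→91/250; 51/200+91/250→619/1000; 381/1000+619/1000→1. L = 1983/1000 ≈ 1.9830.
Efficiency = H/L = 1.9255/1.9830 = 97.1%.

97.1%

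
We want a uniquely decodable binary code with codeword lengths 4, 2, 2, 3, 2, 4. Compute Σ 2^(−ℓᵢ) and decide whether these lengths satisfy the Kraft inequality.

1; yes

With common denominator 2^4 = 16: Σ 2^(−ℓᵢ) = 1/16 + 4/16 + 4/16 + 2/16 + 4/16 + 1/16 = 16/16 = 1.
Kraft's inequality requires Σ ≤ 1; here Σ = 1 ≤ 1, so such a prefix code exists.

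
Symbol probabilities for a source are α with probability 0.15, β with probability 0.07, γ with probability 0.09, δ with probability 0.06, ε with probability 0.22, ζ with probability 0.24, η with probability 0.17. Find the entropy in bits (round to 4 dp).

2.6446 bits

H = −Σ pᵢ log₂ pᵢ.
−0.15·log₂(0.15) = 0.4105
−0.07·log₂(0.07) = 0.2686
−0.09·log₂(0.09) = 0.3127
−0.06·log₂(0.06) = 0.2435
−0.22·log₂(0.22) = 0.4806
−0.24·log₂(0.24) = 0.4941
−0.17·log₂(0.17) = 0.4346
Sum ≈ 2.6446 → 2.6446 bits.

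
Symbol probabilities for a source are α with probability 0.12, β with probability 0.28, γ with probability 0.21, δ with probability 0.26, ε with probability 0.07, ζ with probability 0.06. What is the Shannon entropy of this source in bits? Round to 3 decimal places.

H = −Σ pᵢ log₂ pᵢ.
−0.12·log₂(0.12) = 0.3671
−0.28·log₂(0.28) = 0.5142
−0.21·log₂(0.21) = 0.4728
−0.26·log₂(0.26) = 0.5053
−0.07·log₂(0.07) = 0.2686
−0.06·log₂(0.06) = 0.2435
Sum ≈ 2.3715 → 2.371 bits.

2.371 bits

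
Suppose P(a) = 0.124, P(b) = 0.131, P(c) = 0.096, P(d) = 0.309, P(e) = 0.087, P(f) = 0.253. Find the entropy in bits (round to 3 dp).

H = −Σ pᵢ log₂ pᵢ.
−0.124·log₂(0.124) = 0.3734
−0.131·log₂(0.131) = 0.3841
−0.096·log₂(0.096) = 0.3246
−0.309·log₂(0.309) = 0.5235
−0.087·log₂(0.087) = 0.3065
−0.253·log₂(0.253) = 0.5016
Sum ≈ 2.4138 → 2.414 bits.

2.414 bits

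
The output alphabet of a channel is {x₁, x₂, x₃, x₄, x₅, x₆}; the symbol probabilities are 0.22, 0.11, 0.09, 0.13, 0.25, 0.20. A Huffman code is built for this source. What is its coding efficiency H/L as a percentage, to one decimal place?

Entropy H = −Σ p log₂ p ≈ 2.4905 bits.
Huffman merges: 9/100+11/100→1/5; 13/100+1/5→33/100; 1/5+11/50→21/50; 1/4+33/100→29/50; 21/50+29/50→1. L = 253/100 ≈ 2.5300.
Efficiency = H/L = 2.4905/2.5300 = 98.4%.

98.4%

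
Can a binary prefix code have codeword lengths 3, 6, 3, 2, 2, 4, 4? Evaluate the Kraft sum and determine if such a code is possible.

0.890625; yes

With common denominator 2^6 = 64: Σ 2^(−ℓᵢ) = 8/64 + 1/64 + 8/64 + 16/64 + 16/64 + 4/64 + 4/64 = 57/64 = 0.890625.
Kraft's inequality requires Σ ≤ 1; here Σ = 0.890625 ≤ 1, so such a prefix code exists.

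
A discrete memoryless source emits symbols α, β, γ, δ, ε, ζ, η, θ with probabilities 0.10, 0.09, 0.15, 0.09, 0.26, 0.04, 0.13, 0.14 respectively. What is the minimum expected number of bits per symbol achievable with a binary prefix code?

Repeatedly combine the two least-probable nodes; the expected code length is the sum of the merged weights.
merge 1/25 + 9/100 → 13/100
merge 9/100 + 1/10 → 19/100
merge 13/100 + 13/100 → 13/50
merge 7/50 + 3/20 → 29/100
merge 19/100 + 13/50 → 9/20
merge 13/50 + 29/100 → 11/20
merge 9/20 + 11/20 → 1
L = 13/100 + 19/100 + 13/50 + 29/100 + 9/20 + 11/20 + 1 = 287/100 = 2.87 bits/symbol.

2.87 bits/symbol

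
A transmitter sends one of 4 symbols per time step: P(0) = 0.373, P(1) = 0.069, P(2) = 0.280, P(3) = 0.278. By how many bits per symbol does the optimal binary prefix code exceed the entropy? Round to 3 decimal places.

0.150 bits

Entropy H = −Σ p log₂ p ≈ 1.8245 bits.
Huffman merges: 69/1000+139/500→347/1000; 7/25+347/1000→627/1000; 373/1000+627/1000→1. L = 987/500 ≈ 1.9740.
L − H = 1.9740 − 1.8245 = 0.150 bits.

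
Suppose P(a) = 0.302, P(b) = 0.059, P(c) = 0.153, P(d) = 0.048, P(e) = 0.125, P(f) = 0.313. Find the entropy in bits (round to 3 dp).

H = −Σ pᵢ log₂ pᵢ.
−0.302·log₂(0.302) = 0.5217
−0.059·log₂(0.059) = 0.2409
−0.153·log₂(0.153) = 0.4144
−0.048·log₂(0.048) = 0.2103
−0.125·log₂(0.125) = 0.3750
−0.313·log₂(0.313) = 0.5245
Sum ≈ 2.2868 → 2.287 bits.

2.287 bits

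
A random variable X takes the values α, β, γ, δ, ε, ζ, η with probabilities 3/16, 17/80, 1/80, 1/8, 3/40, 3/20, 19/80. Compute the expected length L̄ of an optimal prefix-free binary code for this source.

2.6375 bits/symbol

Repeatedly combine the two least-probable nodes; the expected code length is the sum of the merged weights.
merge 1/80 + 3/40 → 7/80
merge 7/80 + 1/8 → 17/80
merge 3/20 + 3/16 → 27/80
merge 17/80 + 17/80 → 17/40
merge 19/80 + 27/80 → 23/40
merge 17/40 + 23/40 → 1
L = 7/80 + 17/80 + 27/80 + 17/40 + 23/40 + 1 = 211/80 = 2.6375 bits/symbol.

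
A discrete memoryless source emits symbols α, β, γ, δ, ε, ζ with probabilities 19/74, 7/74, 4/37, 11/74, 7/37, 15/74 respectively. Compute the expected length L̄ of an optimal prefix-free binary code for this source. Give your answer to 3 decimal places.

2.541 bits/symbol

Repeatedly combine the two least-probable nodes; the expected code length is the sum of the merged weights.
merge 7/74 + 4/37 → 15/74
merge 11/74 + 7/37 → 25/74
merge 15/74 + 15/74 → 15/37
merge 19/74 + 25/74 → 22/37
merge 15/37 + 22/37 → 1
L = 15/74 + 25/74 + 15/37 + 22/37 + 1 = 94/37 ≈ 2.541 bits/symbol.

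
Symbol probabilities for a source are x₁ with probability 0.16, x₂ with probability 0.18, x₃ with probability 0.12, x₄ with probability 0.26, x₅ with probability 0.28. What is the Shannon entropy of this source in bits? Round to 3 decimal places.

H = −Σ pᵢ log₂ pᵢ.
−0.16·log₂(0.16) = 0.4230
−0.18·log₂(0.18) = 0.4453
−0.12·log₂(0.12) = 0.3671
−0.26·log₂(0.26) = 0.5053
−0.28·log₂(0.28) = 0.5142
Sum ≈ 2.2549 → 2.255 bits.

2.255 bits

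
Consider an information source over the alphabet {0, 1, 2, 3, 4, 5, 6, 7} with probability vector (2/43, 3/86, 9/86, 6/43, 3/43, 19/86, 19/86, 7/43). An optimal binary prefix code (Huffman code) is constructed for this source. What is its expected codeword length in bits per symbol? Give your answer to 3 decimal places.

2.791 bits/symbol

Repeatedly combine the two least-probable nodes; the expected code length is the sum of the merged weights.
merge 3/86 + 2/43 → 7/86
merge 3/43 + 7/86 → 13/86
merge 9/86 + 6/43 → 21/86
merge 13/86 + 7/43 → 27/86
merge 19/86 + 19/86 → 19/43
merge 21/86 + 27/86 → 24/43
merge 19/43 + 24/43 → 1
L = 7/86 + 13/86 + 21/86 + 27/86 + 19/43 + 24/43 + 1 = 120/43 ≈ 2.791 bits/symbol.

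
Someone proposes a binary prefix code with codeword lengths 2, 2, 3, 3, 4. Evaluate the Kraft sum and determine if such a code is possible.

With common denominator 2^4 = 16: Σ 2^(−ℓᵢ) = 4/16 + 4/16 + 2/16 + 2/16 + 1/16 = 13/16 = 0.8125.
Kraft's inequality requires Σ ≤ 1; here Σ = 0.8125 ≤ 1, so such a prefix code exists.

0.8125; yes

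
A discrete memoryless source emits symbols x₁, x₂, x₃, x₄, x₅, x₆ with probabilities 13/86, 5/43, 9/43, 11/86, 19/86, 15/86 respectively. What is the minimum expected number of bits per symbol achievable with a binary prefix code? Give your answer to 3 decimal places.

Repeatedly combine the two least-probable nodes; the expected code length is the sum of the merged weights.
merge 5/43 + 11/86 → 21/86
merge 13/86 + 15/86 → 14/43
merge 9/43 + 19/86 → 37/86
merge 21/86 + 14/43 → 49/86
merge 37/86 + 49/86 → 1
L = 21/86 + 14/43 + 37/86 + 49/86 + 1 = 221/86 ≈ 2.570 bits/symbol.

2.570 bits/symbol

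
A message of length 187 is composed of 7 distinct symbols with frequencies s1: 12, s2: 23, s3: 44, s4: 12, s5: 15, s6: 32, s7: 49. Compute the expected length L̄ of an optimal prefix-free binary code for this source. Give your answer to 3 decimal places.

2.631 bits/symbol

Probabilities are the counts divided by 187.
Repeatedly combine the two least-probable nodes; the expected code length is the sum of the merged weights.
merge 12/187 + 12/187 → 24/187
merge 15/187 + 23/187 → 38/187
merge 24/187 + 32/187 → 56/187
merge 38/187 + 4/17 → 82/187
merge 49/187 + 56/187 → 105/187
merge 82/187 + 105/187 → 1
L = 24/187 + 38/187 + 56/187 + 82/187 + 105/187 + 1 = 492/187 ≈ 2.631 bits/symbol.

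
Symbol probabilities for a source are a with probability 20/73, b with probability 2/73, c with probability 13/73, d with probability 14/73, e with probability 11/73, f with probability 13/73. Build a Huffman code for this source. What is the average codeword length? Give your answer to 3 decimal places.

Repeatedly combine the two least-probable nodes; the expected code length is the sum of the merged weights.
merge 2/73 + 11/73 → 13/73
merge 13/73 + 13/73 → 26/73
merge 13/73 + 14/73 → 27/73
merge 20/73 + 26/73 → 46/73
merge 27/73 + 46/73 → 1
L = 13/73 + 26/73 + 27/73 + 46/73 + 1 = 185/73 ≈ 2.534 bits/symbol.

2.534 bits/symbol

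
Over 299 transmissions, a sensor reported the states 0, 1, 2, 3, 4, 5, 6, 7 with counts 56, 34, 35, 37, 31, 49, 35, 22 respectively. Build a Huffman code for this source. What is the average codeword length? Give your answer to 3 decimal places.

Probabilities are the counts divided by 299.
Repeatedly combine the two least-probable nodes; the expected code length is the sum of the merged weights.
merge 22/299 + 31/299 → 53/299
merge 34/299 + 35/299 → 3/13
merge 35/299 + 37/299 → 72/299
merge 49/299 + 53/299 → 102/299
merge 56/299 + 3/13 → 125/299
merge 72/299 + 102/299 → 174/299
merge 125/299 + 174/299 → 1
L = 53/299 + 3/13 + 72/299 + 102/299 + 125/299 + 174/299 + 1 = 894/299 ≈ 2.990 bits/symbol.

2.990 bits/symbol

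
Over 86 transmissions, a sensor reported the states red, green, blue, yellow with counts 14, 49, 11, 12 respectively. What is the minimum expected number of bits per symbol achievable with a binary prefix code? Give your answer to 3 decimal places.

Probabilities are the counts divided by 86.
Repeatedly combine the two least-probable nodes; the expected code length is the sum of the merged weights.
merge 11/86 + 6/43 → 23/86
merge 7/43 + 23/86 → 37/86
merge 37/86 + 49/86 → 1
L = 23/86 + 37/86 + 1 = 73/43 ≈ 1.698 bits/symbol.

1.698 bits/symbol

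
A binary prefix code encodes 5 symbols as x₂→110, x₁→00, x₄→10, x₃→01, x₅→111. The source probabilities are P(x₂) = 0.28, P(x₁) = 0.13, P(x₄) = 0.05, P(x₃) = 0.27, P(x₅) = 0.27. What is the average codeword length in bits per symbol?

L̄ = Σ pᵢ·ℓᵢ = 0.28·3 + 0.13·2 + 0.05·2 + 0.27·2 + 0.27·3 = 2.55 bits/symbol.

2.55 bits/symbol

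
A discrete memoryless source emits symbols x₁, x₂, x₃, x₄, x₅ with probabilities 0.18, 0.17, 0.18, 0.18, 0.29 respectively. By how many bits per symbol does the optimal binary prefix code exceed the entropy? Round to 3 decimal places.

Entropy H = −Σ p log₂ p ≈ 2.2884 bits.
Huffman merges: 17/100+9/50→7/20; 9/50+9/50→9/25; 29/100+7/20→16/25; 9/25+16/25→1. L = 47/20 ≈ 2.3500.
L − H = 2.3500 − 2.2884 = 0.062 bits.

0.062 bits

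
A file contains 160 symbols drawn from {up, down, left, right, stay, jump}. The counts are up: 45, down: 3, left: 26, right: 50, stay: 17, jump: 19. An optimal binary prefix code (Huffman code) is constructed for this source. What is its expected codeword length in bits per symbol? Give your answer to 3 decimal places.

2.369 bits/symbol

Probabilities are the counts divided by 160.
Repeatedly combine the two least-probable nodes; the expected code length is the sum of the merged weights.
merge 3/160 + 17/160 → 1/8
merge 19/160 + 1/8 → 39/160
merge 13/80 + 39/160 → 13/32
merge 9/32 + 5/16 → 19/32
merge 13/32 + 19/32 → 1
L = 1/8 + 39/160 + 13/32 + 19/32 + 1 = 379/160 ≈ 2.369 bits/symbol.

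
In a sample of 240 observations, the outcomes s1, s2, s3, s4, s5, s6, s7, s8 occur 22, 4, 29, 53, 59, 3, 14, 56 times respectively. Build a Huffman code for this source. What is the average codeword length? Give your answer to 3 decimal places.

Probabilities are the counts divided by 240.
Repeatedly combine the two least-probable nodes; the expected code length is the sum of the merged weights.
merge 1/80 + 1/60 → 7/240
merge 7/240 + 7/120 → 7/80
merge 7/80 + 11/120 → 43/240
merge 29/240 + 43/240 → 3/10
merge 53/240 + 7/30 → 109/240
merge 59/240 + 3/10 → 131/240
merge 109/240 + 131/240 → 1
L = 7/240 + 7/80 + 43/240 + 3/10 + 109/240 + 131/240 + 1 = 623/240 ≈ 2.596 bits/symbol.

2.596 bits/symbol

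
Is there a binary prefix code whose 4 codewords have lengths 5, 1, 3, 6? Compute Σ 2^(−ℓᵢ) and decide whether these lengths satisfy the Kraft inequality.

With common denominator 2^6 = 64: Σ 2^(−ℓᵢ) = 2/64 + 32/64 + 8/64 + 1/64 = 43/64 = 0.671875.
Kraft's inequality requires Σ ≤ 1; here Σ = 0.671875 ≤ 1, so such a prefix code exists.

0.671875; yes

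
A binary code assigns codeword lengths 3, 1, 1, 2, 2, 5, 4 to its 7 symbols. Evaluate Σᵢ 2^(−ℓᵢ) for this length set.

1.71875

With common denominator 2^5 = 32: Σ 2^(−ℓᵢ) = 4/32 + 16/32 + 16/32 + 8/32 + 8/32 + 1/32 + 2/32 = 55/32 = 1.71875.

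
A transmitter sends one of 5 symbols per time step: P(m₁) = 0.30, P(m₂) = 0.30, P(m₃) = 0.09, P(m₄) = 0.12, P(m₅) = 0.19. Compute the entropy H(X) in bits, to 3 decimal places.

2.177 bits

H = −Σ pᵢ log₂ pᵢ.
−0.30·log₂(0.30) = 0.5211
−0.30·log₂(0.30) = 0.5211
−0.09·log₂(0.09) = 0.3127
−0.12·log₂(0.12) = 0.3671
−0.19·log₂(0.19) = 0.4552
Sum ≈ 2.1771 → 2.177 bits.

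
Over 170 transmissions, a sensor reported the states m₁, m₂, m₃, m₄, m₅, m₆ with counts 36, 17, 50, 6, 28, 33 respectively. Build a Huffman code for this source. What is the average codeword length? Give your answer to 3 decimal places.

Probabilities are the counts divided by 170.
Repeatedly combine the two least-probable nodes; the expected code length is the sum of the merged weights.
merge 3/85 + 1/10 → 23/170
merge 23/170 + 14/85 → 3/10
merge 33/170 + 18/85 → 69/170
merge 5/17 + 3/10 → 101/170
merge 69/170 + 101/170 → 1
L = 23/170 + 3/10 + 69/170 + 101/170 + 1 = 207/85 ≈ 2.435 bits/symbol.

2.435 bits/symbol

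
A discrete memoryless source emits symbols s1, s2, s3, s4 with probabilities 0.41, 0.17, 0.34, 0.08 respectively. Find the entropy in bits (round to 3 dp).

H = −Σ pᵢ log₂ pᵢ.
−0.41·log₂(0.41) = 0.5274
−0.17·log₂(0.17) = 0.4346
−0.34·log₂(0.34) = 0.5292
−0.08·log₂(0.08) = 0.2915
Sum ≈ 1.7827 → 1.783 bits.

1.783 bits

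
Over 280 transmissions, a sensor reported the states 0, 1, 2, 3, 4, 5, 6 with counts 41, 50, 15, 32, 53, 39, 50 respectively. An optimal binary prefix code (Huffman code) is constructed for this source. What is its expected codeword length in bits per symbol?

Probabilities are the counts divided by 280.
Repeatedly combine the two least-probable nodes; the expected code length is the sum of the merged weights.
merge 3/56 + 4/35 → 47/280
merge 39/280 + 41/280 → 2/7
merge 47/280 + 5/28 → 97/280
merge 5/28 + 53/280 → 103/280
merge 2/7 + 97/280 → 177/280
merge 103/280 + 177/280 → 1
L = 47/280 + 2/7 + 97/280 + 103/280 + 177/280 + 1 = 14/5 = 2.8 bits/symbol.

2.8 bits/symbol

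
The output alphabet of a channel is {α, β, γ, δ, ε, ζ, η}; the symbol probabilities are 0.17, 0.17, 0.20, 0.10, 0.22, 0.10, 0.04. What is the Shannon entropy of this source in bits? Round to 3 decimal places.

2.664 bits

H = −Σ pᵢ log₂ pᵢ.
−0.17·log₂(0.17) = 0.4346
−0.17·log₂(0.17) = 0.4346
−0.20·log₂(0.20) = 0.4644
−0.10·log₂(0.10) = 0.3322
−0.22·log₂(0.22) = 0.4806
−0.10·log₂(0.10) = 0.3322
−0.04·log₂(0.04) = 0.1858
Sum ≈ 2.6643 → 2.664 bits.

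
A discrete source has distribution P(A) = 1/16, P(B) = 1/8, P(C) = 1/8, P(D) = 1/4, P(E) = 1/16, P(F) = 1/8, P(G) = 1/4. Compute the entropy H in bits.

Each probability is a power of 1/2, so log₂(1/p) is an integer.
H = Σ p·log₂(1/p) = 1/16·4 + 1/8·3 + 1/8·3 + 1/4·2 + 1/16·4 + 1/8·3 + 1/4·2 = 2.625 bits.

2.625 bits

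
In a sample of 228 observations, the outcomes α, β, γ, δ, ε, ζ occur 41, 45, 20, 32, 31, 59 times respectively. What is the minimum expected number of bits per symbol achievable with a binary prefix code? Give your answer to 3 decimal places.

2.544 bits/symbol

Probabilities are the counts divided by 228.
Repeatedly combine the two least-probable nodes; the expected code length is the sum of the merged weights.
merge 5/57 + 31/228 → 17/76
merge 8/57 + 41/228 → 73/228
merge 15/76 + 17/76 → 8/19
merge 59/228 + 73/228 → 11/19
merge 8/19 + 11/19 → 1
L = 17/76 + 73/228 + 8/19 + 11/19 + 1 = 145/57 ≈ 2.544 bits/symbol.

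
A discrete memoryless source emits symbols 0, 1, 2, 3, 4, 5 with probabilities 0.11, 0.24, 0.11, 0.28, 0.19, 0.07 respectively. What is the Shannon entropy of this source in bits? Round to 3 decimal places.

H = −Σ pᵢ log₂ pᵢ.
−0.11·log₂(0.11) = 0.3503
−0.24·log₂(0.24) = 0.4941
−0.11·log₂(0.11) = 0.3503
−0.28·log₂(0.28) = 0.5142
−0.19·log₂(0.19) = 0.4552
−0.07·log₂(0.07) = 0.2686
Sum ≈ 2.4327 → 2.433 bits.

2.433 bits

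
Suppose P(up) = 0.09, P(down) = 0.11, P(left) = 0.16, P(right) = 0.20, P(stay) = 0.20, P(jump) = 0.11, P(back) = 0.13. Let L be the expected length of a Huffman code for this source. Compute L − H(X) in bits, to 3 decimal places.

Entropy H = −Σ p log₂ p ≈ 2.7477 bits.
Huffman merges: 9/100+11/100→1/5; 11/100+13/100→6/25; 4/25+1/5→9/25; 1/5+1/5→2/5; 6/25+9/25→3/5; 2/5+3/5→1. L = 14/5 ≈ 2.8000.
L − H = 2.8000 − 2.7477 = 0.052 bits.

0.052 bits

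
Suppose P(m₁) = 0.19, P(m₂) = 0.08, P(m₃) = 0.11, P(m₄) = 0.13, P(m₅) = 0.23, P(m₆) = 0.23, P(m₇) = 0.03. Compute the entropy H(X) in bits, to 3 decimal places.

H = −Σ pᵢ log₂ pᵢ.
−0.19·log₂(0.19) = 0.4552
−0.08·log₂(0.08) = 0.2915
−0.11·log₂(0.11) = 0.3503
−0.13·log₂(0.13) = 0.3826
−0.23·log₂(0.23) = 0.4877
−0.23·log₂(0.23) = 0.4877
−0.03·log₂(0.03) = 0.1518
Sum ≈ 2.6068 → 2.607 bits.

2.607 bits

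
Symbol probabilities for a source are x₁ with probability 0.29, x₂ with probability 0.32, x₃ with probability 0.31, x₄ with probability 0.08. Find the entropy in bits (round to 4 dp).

H = −Σ pᵢ log₂ pᵢ.
−0.29·log₂(0.29) = 0.5179
−0.32·log₂(0.32) = 0.5260
−0.31·log₂(0.31) = 0.5238
−0.08·log₂(0.08) = 0.2915
Sum ≈ 1.8592 → 1.8592 bits.

1.8592 bits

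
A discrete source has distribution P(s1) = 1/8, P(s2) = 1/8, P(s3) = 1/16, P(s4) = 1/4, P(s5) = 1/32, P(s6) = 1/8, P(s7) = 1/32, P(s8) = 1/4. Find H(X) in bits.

Each probability is a power of 1/2, so log₂(1/p) is an integer.
H = Σ p·log₂(1/p) = 1/8·3 + 1/8·3 + 1/16·4 + 1/4·2 + 1/32·5 + 1/8·3 + 1/32·5 + 1/4·2 = 2.6875 bits.

2.6875 bits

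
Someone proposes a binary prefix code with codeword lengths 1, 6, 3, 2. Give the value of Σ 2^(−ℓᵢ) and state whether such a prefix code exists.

0.890625; yes

With common denominator 2^6 = 64: Σ 2^(−ℓᵢ) = 32/64 + 1/64 + 8/64 + 16/64 = 57/64 = 0.890625.
Kraft's inequality requires Σ ≤ 1; here Σ = 0.890625 ≤ 1, so such a prefix code exists.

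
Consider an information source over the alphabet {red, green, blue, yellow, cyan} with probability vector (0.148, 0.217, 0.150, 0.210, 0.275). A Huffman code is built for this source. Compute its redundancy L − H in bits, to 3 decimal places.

Entropy H = −Σ p log₂ p ≈ 2.2818 bits.
Huffman merges: 37/250+3/20→149/500; 21/100+217/1000→427/1000; 11/40+149/500→573/1000; 427/1000+573/1000→1. L = 1149/500 ≈ 2.2980.
L − H = 2.2980 − 2.2818 = 0.016 bits.

0.016 bits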